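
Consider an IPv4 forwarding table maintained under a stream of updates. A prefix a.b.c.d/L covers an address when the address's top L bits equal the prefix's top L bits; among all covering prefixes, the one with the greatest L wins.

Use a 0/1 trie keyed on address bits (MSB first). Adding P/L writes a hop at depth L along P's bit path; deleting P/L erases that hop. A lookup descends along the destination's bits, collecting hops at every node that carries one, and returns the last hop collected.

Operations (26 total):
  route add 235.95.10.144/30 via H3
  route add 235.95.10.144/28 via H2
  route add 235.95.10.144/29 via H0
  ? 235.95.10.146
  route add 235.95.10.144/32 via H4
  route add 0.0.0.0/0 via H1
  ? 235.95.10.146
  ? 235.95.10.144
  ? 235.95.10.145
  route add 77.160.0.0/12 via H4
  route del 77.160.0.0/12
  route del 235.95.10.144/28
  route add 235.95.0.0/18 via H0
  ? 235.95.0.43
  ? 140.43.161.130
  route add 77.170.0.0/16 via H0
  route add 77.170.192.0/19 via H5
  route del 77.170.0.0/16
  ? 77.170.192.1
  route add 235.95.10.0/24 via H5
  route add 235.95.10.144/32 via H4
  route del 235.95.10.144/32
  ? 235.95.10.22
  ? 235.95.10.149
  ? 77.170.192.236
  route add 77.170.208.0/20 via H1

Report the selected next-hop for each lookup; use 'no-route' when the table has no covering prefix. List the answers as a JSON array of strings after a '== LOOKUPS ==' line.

Trace:
  + 235.95.10.144/30 (H3) depth=30
  + 235.95.10.144/28 (H2) depth=28
  + 235.95.10.144/29 (H0) depth=29
  Q 235.95.10.146: descend 111010110101111100001010100100 ; hops seen [H2,H0,H3] ; pick H3
  + 235.95.10.144/32 (H4) depth=32
  + 0.0.0.0/0 (H1) depth=0
  Q 235.95.10.146: descend 111010110101111100001010100100 ; hops seen [H1,H2,H0,H3] ; pick H3
  Q 235.95.10.144: descend 11101011010111110000101010010000 ; hops seen [H1,H2,H0,H3,H4] ; pick H4
  Q 235.95.10.145: descend 1110101101011111000010101001000 ; hops seen [H1,H2,H0,H3] ; pick H3
  + 77.160.0.0/12 (H4) depth=12
  del 77.160.0.0/12 (clear depth 12)
  del 235.95.10.144/28 (clear depth 28)
  + 235.95.0.0/18 (H0) depth=18
  Q 235.95.0.43: descend 11101011010111110000 ; hops seen [H1,H0] ; pick H0
  Q 140.43.161.130: descend 1 ; hops seen [H1] ; pick H1
  + 77.170.0.0/16 (H0) depth=16
  + 77.170.192.0/19 (H5) depth=19
  del 77.170.0.0/16 (clear depth 16)
  Q 77.170.192.1: descend 0100110110101010110 ; hops seen [H1,H5] ; pick H5
  + 235.95.10.0/24 (H5) depth=24
  + 235.95.10.144/32 (H4) depth=32
  del 235.95.10.144/32 (clear depth 32)
  Q 235.95.10.22: descend 111010110101111100001010 ; hops seen [H1,H0,H5] ; pick H5
  Q 235.95.10.149: descend 11101011010111110000101010010 ; hops seen [H1,H0,H5,H0] ; pick H0
  Q 77.170.192.236: descend 0100110110101010110 ; hops seen [H1,H5] ; pick H5
  + 77.170.208.0/20 (H1) depth=20

== LOOKUPS ==
["H3","H3","H4","H3","H0","H1","H5","H5","H0","H5"]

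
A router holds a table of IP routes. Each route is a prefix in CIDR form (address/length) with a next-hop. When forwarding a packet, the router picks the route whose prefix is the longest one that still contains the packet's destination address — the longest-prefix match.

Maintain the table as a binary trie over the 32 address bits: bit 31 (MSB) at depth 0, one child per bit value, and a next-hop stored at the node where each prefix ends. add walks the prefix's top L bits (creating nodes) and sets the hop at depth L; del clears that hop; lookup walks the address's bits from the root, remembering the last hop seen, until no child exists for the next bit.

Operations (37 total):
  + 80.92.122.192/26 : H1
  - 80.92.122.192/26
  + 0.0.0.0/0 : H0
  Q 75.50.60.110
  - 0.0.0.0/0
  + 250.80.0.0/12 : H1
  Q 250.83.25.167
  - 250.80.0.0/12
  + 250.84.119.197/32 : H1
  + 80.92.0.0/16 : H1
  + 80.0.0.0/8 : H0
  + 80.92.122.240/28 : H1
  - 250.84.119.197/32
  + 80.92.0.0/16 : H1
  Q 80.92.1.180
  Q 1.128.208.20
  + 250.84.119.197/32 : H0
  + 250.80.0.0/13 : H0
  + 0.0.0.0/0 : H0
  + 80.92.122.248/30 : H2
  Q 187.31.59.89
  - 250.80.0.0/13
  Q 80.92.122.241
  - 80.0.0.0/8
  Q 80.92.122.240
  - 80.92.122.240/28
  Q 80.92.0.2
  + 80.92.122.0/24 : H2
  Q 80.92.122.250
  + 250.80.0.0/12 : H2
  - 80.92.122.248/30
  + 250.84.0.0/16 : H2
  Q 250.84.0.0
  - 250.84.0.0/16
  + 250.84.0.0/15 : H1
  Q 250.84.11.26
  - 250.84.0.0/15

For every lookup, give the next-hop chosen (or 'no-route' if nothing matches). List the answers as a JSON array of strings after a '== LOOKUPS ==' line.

Trace:
  + 80.92.122.192/26 (H1) depth=26
  del 80.92.122.192/26 (clear depth 26)
  + 0.0.0.0/0 (H0) depth=0
  ? 75.50.60.110  path d0:H0→d1:-→d2:-→d3:-  best=H0
  del 0.0.0.0/0 (clear depth 0)
  + 250.80.0.0/12 (H1) depth=12
  ? 250.83.25.167  path d0:-→d1:-→d2:-→d3:-→d4:-→d5:-→d6:-→d7:-→d8:-→d9:-→d10:-→d11:-→d12:H1  best=H1
  del 250.80.0.0/12 (clear depth 12)
  + 250.84.119.197/32 (H1) depth=32
  + 80.92.0.0/16 (H1) depth=16
  + 80.0.0.0/8 (H0) depth=8
  + 80.92.122.240/28 (H1) depth=28
  del 250.84.119.197/32 (clear depth 32)
  + 80.92.0.0/16 (H1) depth=16
  ? 80.92.1.180  path d0:-→d1:-→d2:-→d3:-→d4:-→d5:-→d6:-→d7:-→d8:H0→d9:-→d10:-→d11:-→d12:-→d13:-→d14:-→d15:-→d16:H1→d17:-  best=H1
  ? 1.128.208.20  path d0:-→d1:-  best=no-route
  + 250.84.119.197/32 (H0) depth=32
  + 250.80.0.0/13 (H0) depth=13
  + 0.0.0.0/0 (H0) depth=0
  + 80.92.122.248/30 (H2) depth=30
  ? 187.31.59.89  path d0:H0→d1:-  best=H0
  del 250.80.0.0/13 (clear depth 13)
  ? 80.92.122.241  path d0:H0→d1:-→d2:-→d3:-→d4:-→d5:-→d6:-→d7:-→d8:H0→d9:-→d10:-→d11:-→d12:-→d13:-→d14:-→d15:-→d16:H1→d17:-→d18:-→d19:-→d20:-→d21:-→d22:-→d23:-→d24:-→d25:-→d26:-→d27:-→d28:H1  best=H1
  del 80.0.0.0/8 (clear depth 8)
  ? 80.92.122.240  path d0:H0→d1:-→d2:-→d3:-→d4:-→d5:-→d6:-→d7:-→d8:-→d9:-→d10:-→d11:-→d12:-→d13:-→d14:-→d15:-→d16:H1→d17:-→d18:-→d19:-→d20:-→d21:-→d22:-→d23:-→d24:-→d25:-→d26:-→d27:-→d28:H1  best=H1
  del 80.92.122.240/28 (clear depth 28)
  ? 80.92.0.2  path d0:H0→d1:-→d2:-→d3:-→d4:-→d5:-→d6:-→d7:-→d8:-→d9:-→d10:-→d11:-→d12:-→d13:-→d14:-→d15:-→d16:H1→d17:-  best=H1
  + 80.92.122.0/24 (H2) depth=24
  ? 80.92.122.250  path d0:H0→d1:-→d2:-→d3:-→d4:-→d5:-→d6:-→d7:-→d8:-→d9:-→d10:-→d11:-→d12:-→d13:-→d14:-→d15:-→d16:H1→d17:-→d18:-→d19:-→d20:-→d21:-→d22:-→d23:-→d24:H2→d25:-→d26:-→d27:-→d28:-→d29:-→d30:H2  best=H2
  + 250.80.0.0/12 (H2) depth=12
  del 80.92.122.248/30 (clear depth 30)
  + 250.84.0.0/16 (H2) depth=16
  ? 250.84.0.0  path d0:H0→d1:-→d2:-→d3:-→d4:-→d5:-→d6:-→d7:-→d8:-→d9:-→d10:-→d11:-→d12:H2→d13:-→d14:-→d15:-→d16:H2→d17:-  best=H2
  del 250.84.0.0/16 (clear depth 16)
  + 250.84.0.0/15 (H1) depth=15
  ? 250.84.11.26  path d0:H0→d1:-→d2:-→d3:-→d4:-→d5:-→d6:-→d7:-→d8:-→d9:-→d10:-→d11:-→d12:H2→d13:-→d14:-→d15:H1→d16:-→d17:-  best=H1
  del 250.84.0.0/15 (clear depth 15)

== LOOKUPS ==
["H0","H1","H1","no-route","H0","H1","H1","H1","H2","H2","H1"]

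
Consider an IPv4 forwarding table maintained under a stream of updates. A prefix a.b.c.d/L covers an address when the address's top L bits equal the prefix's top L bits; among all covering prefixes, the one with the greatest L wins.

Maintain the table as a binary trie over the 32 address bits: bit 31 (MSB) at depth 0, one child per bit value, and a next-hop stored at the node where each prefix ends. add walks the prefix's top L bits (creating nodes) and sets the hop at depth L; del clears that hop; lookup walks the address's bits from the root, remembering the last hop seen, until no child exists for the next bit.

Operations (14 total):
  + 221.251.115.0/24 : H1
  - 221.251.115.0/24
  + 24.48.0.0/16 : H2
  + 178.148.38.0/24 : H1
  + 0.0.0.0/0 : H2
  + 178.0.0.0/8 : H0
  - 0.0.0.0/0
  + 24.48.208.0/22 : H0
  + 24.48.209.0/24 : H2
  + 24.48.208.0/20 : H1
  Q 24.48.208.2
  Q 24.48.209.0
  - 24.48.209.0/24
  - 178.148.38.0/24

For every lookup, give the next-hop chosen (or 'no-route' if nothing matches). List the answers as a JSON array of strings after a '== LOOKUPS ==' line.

Process each operation:
  + 221.251.115.0/24 (H1) depth=24
  - 221.251.115.0/24 clear@24
  + 24.48.0.0/16 (H2) depth=16
  + 178.148.38.0/24 (H1) depth=24
  + 0.0.0.0/0 (H2) depth=0
  + 178.0.0.0/8 (H0) depth=8
  - 0.0.0.0/0 clear@0
  + 24.48.208.0/22 (H0) depth=22
  + 24.48.209.0/24 (H2) depth=24
  + 24.48.208.0/20 (H1) depth=20
  ? 24.48.208.2  path d0:-→d1:-→d2:-→d3:-→d4:-→d5:-→d6:-→d7:-→d8:-→d9:-→d10:-→d11:-→d12:-→d13:-→d14:-→d15:-→d16:H2→d17:-→d18:-→d19:-→d20:H1→d21:-→d22:H0→d23:-  best=H0
  ? 24.48.209.0  path d0:-→d1:-→d2:-→d3:-→d4:-→d5:-→d6:-→d7:-→d8:-→d9:-→d10:-→d11:-→d12:-→d13:-→d14:-→d15:-→d16:H2→d17:-→d18:-→d19:-→d20:H1→d21:-→d22:H0→d23:-→d24:H2  best=H2
  - 24.48.209.0/24 clear@24
  - 178.148.38.0/24 clear@24

== LOOKUPS ==
["H0","H2"]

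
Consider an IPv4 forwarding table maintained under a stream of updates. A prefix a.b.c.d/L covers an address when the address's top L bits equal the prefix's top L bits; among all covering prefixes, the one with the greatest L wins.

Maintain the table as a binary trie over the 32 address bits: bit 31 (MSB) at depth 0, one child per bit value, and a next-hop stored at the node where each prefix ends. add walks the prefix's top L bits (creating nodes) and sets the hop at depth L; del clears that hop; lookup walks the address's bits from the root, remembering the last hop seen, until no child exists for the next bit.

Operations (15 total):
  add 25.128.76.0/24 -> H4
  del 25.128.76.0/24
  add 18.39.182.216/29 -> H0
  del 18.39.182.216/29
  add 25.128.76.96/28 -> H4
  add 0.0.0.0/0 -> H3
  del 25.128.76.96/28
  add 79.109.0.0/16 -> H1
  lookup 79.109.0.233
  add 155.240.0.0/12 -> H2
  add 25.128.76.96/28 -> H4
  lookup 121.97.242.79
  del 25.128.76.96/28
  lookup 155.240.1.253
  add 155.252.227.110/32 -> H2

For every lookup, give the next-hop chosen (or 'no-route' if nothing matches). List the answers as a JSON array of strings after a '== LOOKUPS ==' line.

Trace:
  + 25.128.76.0/24 (H4) depth=24
  - 25.128.76.0/24 clear@24
  + 18.39.182.216/29 (H0) depth=29
  - 18.39.182.216/29 clear@29
  + 25.128.76.96/28 (H4) depth=28
  + 0.0.0.0/0 (H3) depth=0
  - 25.128.76.96/28 clear@28
  + 79.109.0.0/16 (H1) depth=16
  Q 79.109.0.233: descend 0100111101101101 ; hops seen [H3,H1] ; pick H1
  + 155.240.0.0/12 (H2) depth=12
  + 25.128.76.96/28 (H4) depth=28
  Q 121.97.242.79: descend 01 ; hops seen [H3] ; pick H3
  - 25.128.76.96/28 clear@28
  Q 155.240.1.253: descend 100110111111 ; hops seen [H3,H2] ; pick H2
  + 155.252.227.110/32 (H2) depth=32

== LOOKUPS ==
["H1","H3","H2"]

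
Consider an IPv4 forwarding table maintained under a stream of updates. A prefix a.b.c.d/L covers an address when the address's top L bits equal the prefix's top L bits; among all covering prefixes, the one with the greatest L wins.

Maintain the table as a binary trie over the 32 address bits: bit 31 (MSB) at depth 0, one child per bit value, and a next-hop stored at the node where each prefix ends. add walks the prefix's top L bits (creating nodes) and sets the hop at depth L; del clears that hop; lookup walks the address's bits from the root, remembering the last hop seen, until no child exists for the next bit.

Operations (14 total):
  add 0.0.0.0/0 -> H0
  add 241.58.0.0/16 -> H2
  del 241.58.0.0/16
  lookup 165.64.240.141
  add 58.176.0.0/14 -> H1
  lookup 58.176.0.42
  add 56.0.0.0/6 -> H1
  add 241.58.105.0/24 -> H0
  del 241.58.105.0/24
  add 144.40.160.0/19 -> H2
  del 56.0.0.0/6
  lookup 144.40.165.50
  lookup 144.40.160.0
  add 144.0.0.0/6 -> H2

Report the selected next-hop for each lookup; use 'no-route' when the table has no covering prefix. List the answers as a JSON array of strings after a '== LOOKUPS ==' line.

Apply in order:
  add 0.0.0.0/0 -> H0 at depth 0
  add 241.58.0.0/16 -> H2 at depth 16
  - 241.58.0.0/16 clear@16
  lookup 165.64.240.141: bits 1 walk d0:H0→d1:- -> H0
  add 58.176.0.0/14 -> H1 at depth 14
  lookup 58.176.0.42: bits 00111010101100 walk d0:H0→d1:-→d2:-→d3:-→d4:-→d5:-→d6:-→d7:-→d8:-→d9:-→d10:-→d11:-→d12:-→d13:-→d14:H1 -> H1
  add 56.0.0.0/6 -> H1 at depth 6
  add 241.58.105.0/24 -> H0 at depth 24
  - 241.58.105.0/24 clear@24
  add 144.40.160.0/19 -> H2 at depth 19
  - 56.0.0.0/6 clear@6
  lookup 144.40.165.50: bits 1001000000101000101 walk d0:H0→d1:-→d2:-→d3:-→d4:-→d5:-→d6:-→d7:-→d8:-→d9:-→d10:-→d11:-→d12:-→d13:-→d14:-→d15:-→d16:-→d17:-→d18:-→d19:H2 -> H2
  lookup 144.40.160.0: bits 1001000000101000101 walk d0:H0→d1:-→d2:-→d3:-→d4:-→d5:-→d6:-→d7:-→d8:-→d9:-→d10:-→d11:-→d12:-→d13:-→d14:-→d15:-→d16:-→d17:-→d18:-→d19:H2 -> H2
  add 144.0.0.0/6 -> H2 at depth 6

== LOOKUPS ==
["H0","H1","H2","H2"]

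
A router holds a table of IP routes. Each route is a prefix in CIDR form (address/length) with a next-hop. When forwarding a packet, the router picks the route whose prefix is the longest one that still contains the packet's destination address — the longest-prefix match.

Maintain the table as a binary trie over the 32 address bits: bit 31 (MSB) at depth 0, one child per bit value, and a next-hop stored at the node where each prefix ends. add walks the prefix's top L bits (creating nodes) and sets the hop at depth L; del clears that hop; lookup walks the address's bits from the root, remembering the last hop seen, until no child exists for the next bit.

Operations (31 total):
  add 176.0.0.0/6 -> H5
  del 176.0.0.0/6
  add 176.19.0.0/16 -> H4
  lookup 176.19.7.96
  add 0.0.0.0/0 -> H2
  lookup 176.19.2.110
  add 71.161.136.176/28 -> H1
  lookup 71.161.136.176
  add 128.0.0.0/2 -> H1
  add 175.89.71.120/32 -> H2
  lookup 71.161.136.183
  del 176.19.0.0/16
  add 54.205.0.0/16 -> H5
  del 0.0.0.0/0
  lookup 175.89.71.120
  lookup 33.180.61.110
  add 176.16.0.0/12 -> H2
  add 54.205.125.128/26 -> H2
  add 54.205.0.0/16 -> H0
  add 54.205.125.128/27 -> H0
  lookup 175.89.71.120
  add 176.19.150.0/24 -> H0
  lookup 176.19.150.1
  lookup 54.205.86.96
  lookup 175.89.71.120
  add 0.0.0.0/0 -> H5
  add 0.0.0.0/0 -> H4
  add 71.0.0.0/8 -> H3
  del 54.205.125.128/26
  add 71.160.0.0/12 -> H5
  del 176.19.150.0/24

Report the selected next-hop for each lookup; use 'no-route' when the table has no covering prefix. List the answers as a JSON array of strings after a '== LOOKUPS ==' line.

Trace:
  + 176.0.0.0/6 (H5) depth=6
  del 176.0.0.0/6 (clear depth 6)
  + 176.19.0.0/16 (H4) depth=16
  Q 176.19.7.96: descend 1011000000010011 ; hops seen [H4] ; pick H4
  + 0.0.0.0/0 (H2) depth=0
  Q 176.19.2.110: descend 1011000000010011 ; hops seen [H2,H4] ; pick H4
  + 71.161.136.176/28 (H1) depth=28
  Q 71.161.136.176: descend 0100011110100001100010001011 ; hops seen [H2,H1] ; pick H1
  + 128.0.0.0/2 (H1) depth=2
  + 175.89.71.120/32 (H2) depth=32
  Q 71.161.136.183: descend 0100011110100001100010001011 ; hops seen [H2,H1] ; pick H1
  del 176.19.0.0/16 (clear depth 16)
  + 54.205.0.0/16 (H5) depth=16
  del 0.0.0.0/0 (clear depth 0)
  Q 175.89.71.120: descend 10101111010110010100011101111000 ; hops seen [H1,H2] ; pick H2
  Q 33.180.61.110: descend 001 ; hops seen [∅] ; pick no-route
  + 176.16.0.0/12 (H2) depth=12
  + 54.205.125.128/26 (H2) depth=26
  + 54.205.0.0/16 (H0) depth=16
  + 54.205.125.128/27 (H0) depth=27
  Q 175.89.71.120: descend 10101111010110010100011101111000 ; hops seen [H1,H2] ; pick H2
  + 176.19.150.0/24 (H0) depth=24
  Q 176.19.150.1: descend 101100000001001110010110 ; hops seen [H1,H2,H0] ; pick H0
  Q 54.205.86.96: descend 001101101100110101 ; hops seen [H0] ; pick H0
  Q 175.89.71.120: descend 10101111010110010100011101111000 ; hops seen [H1,H2] ; pick H2
  + 0.0.0.0/0 (H5) depth=0
  + 0.0.0.0/0 (H4) depth=0
  + 71.0.0.0/8 (H3) depth=8
  del 54.205.125.128/26 (clear depth 26)
  + 71.160.0.0/12 (H5) depth=12
  del 176.19.150.0/24 (clear depth 24)

== LOOKUPS ==
["H4","H4","H1","H1","H2","no-route","H2","H0","H0","H2"]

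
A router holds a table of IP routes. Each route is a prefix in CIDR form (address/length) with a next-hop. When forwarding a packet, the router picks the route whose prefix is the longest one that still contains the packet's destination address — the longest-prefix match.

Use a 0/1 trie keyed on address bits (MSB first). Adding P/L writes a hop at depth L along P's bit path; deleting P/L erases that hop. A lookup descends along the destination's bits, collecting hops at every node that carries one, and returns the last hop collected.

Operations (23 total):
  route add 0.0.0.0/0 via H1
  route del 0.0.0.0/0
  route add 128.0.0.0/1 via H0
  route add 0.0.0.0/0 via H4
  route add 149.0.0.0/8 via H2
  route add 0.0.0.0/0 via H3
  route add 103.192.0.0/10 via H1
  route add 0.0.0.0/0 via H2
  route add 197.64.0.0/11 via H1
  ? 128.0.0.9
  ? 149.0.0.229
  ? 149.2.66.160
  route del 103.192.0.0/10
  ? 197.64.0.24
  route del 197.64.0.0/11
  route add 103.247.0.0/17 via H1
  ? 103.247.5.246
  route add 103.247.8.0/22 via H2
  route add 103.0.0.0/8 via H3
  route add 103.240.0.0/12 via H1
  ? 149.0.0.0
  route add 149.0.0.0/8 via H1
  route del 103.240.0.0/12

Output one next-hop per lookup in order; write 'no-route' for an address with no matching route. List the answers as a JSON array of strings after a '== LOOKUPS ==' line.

Apply in order:
  add 0.0.0.0/0 -> H1 at depth 0
  - 0.0.0.0/0 clear@0
  add 128.0.0.0/1 -> H0 at depth 1
  add 0.0.0.0/0 -> H4 at depth 0
  add 149.0.0.0/8 -> H2 at depth 8
  add 0.0.0.0/0 -> H3 at depth 0
  add 103.192.0.0/10 -> H1 at depth 10
  add 0.0.0.0/0 -> H2 at depth 0
  add 197.64.0.0/11 -> H1 at depth 11
  Q 128.0.0.9: descend 100 ; hops seen [H2,H0] ; pick H0
  Q 149.0.0.229: descend 10010101 ; hops seen [H2,H0,H2] ; pick H2
  Q 149.2.66.160: descend 10010101 ; hops seen [H2,H0,H2] ; pick H2
  - 103.192.0.0/10 clear@10
  Q 197.64.0.24: descend 11000101010 ; hops seen [H2,H0,H1] ; pick H1
  - 197.64.0.0/11 clear@11
  add 103.247.0.0/17 -> H1 at depth 17
  Q 103.247.5.246: descend 01100111111101110 ; hops seen [H2,H1] ; pick H1
  add 103.247.8.0/22 -> H2 at depth 22
  add 103.0.0.0/8 -> H3 at depth 8
  add 103.240.0.0/12 -> H1 at depth 12
  Q 149.0.0.0: descend 10010101 ; hops seen [H2,H0,H2] ; pick H2
  add 149.0.0.0/8 -> H1 at depth 8
  - 103.240.0.0/12 clear@12

== LOOKUPS ==
["H0","H2","H2","H1","H1","H2"]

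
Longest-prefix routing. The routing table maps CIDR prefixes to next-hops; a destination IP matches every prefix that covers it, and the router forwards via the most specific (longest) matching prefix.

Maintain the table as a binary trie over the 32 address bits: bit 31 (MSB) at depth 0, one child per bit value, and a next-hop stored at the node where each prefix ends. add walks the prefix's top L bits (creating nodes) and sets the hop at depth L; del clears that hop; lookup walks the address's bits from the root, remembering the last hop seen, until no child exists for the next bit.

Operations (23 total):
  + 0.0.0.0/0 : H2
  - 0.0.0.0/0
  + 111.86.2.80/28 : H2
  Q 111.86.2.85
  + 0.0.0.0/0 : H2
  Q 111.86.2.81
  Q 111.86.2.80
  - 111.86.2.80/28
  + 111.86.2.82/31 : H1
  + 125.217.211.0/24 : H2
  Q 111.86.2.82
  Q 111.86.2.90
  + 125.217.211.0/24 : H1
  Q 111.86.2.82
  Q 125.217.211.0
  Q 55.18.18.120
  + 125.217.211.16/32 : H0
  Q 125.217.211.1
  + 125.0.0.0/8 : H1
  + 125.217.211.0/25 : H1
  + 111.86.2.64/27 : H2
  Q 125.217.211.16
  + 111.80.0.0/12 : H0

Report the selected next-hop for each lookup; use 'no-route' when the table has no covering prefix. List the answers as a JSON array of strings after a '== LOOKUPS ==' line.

Process each operation:
  + 0.0.0.0/0 (H2) depth=0
  del 0.0.0.0/0 (clear depth 0)
  + 111.86.2.80/28 (H2) depth=28
  lookup 111.86.2.85: bits 0110111101010110000000100101 walk d0:-→d1:-→d2:-→d3:-→d4:-→d5:-→d6:-→d7:-→d8:-→d9:-→d10:-→d11:-→d12:-→d13:-→d14:-→d15:-→d16:-→d17:-→d18:-→d19:-→d20:-→d21:-→d22:-→d23:-→d24:-→d25:-→d26:-→d27:-→d28:H2 -> H2
  + 0.0.0.0/0 (H2) depth=0
  lookup 111.86.2.81: bits 0110111101010110000000100101 walk d0:H2→d1:-→d2:-→d3:-→d4:-→d5:-→d6:-→d7:-→d8:-→d9:-→d10:-→d11:-→d12:-→d13:-→d14:-→d15:-→d16:-→d17:-→d18:-→d19:-→d20:-→d21:-→d22:-→d23:-→d24:-→d25:-→d26:-→d27:-→d28:H2 -> H2
  lookup 111.86.2.80: bits 0110111101010110000000100101 walk d0:H2→d1:-→d2:-→d3:-→d4:-→d5:-→d6:-→d7:-→d8:-→d9:-→d10:-→d11:-→d12:-→d13:-→d14:-→d15:-→d16:-→d17:-→d18:-→d19:-→d20:-→d21:-→d22:-→d23:-→d24:-→d25:-→d26:-→d27:-→d28:H2 -> H2
  del 111.86.2.80/28 (clear depth 28)
  + 111.86.2.82/31 (H1) depth=31
  + 125.217.211.0/24 (H2) depth=24
  lookup 111.86.2.82: bits 0110111101010110000000100101001 walk d0:H2→d1:-→d2:-→d3:-→d4:-→d5:-→d6:-→d7:-→d8:-→d9:-→d10:-→d11:-→d12:-→d13:-→d14:-→d15:-→d16:-→d17:-→d18:-→d19:-→d20:-→d21:-→d22:-→d23:-→d24:-→d25:-→d26:-→d27:-→d28:-→d29:-→d30:-→d31:H1 -> H1
  lookup 111.86.2.90: bits 0110111101010110000000100101 walk d0:H2→d1:-→d2:-→d3:-→d4:-→d5:-→d6:-→d7:-→d8:-→d9:-→d10:-→d11:-→d12:-→d13:-→d14:-→d15:-→d16:-→d17:-→d18:-→d19:-→d20:-→d21:-→d22:-→d23:-→d24:-→d25:-→d26:-→d27:-→d28:- -> H2
  + 125.217.211.0/24 (H1) depth=24
  lookup 111.86.2.82: bits 0110111101010110000000100101001 walk d0:H2→d1:-→d2:-→d3:-→d4:-→d5:-→d6:-→d7:-→d8:-→d9:-→d10:-→d11:-→d12:-→d13:-→d14:-→d15:-→d16:-→d17:-→d18:-→d19:-→d20:-→d21:-→d22:-→d23:-→d24:-→d25:-→d26:-→d27:-→d28:-→d29:-→d30:-→d31:H1 -> H1
  lookup 125.217.211.0: bits 011111011101100111010011 walk d0:H2→d1:-→d2:-→d3:-→d4:-→d5:-→d6:-→d7:-→d8:-→d9:-→d10:-→d11:-→d12:-→d13:-→d14:-→d15:-→d16:-→d17:-→d18:-→d19:-→d20:-→d21:-→d22:-→d23:-→d24:H1 -> H1
  lookup 55.18.18.120: bits 0 walk d0:H2→d1:- -> H2
  + 125.217.211.16/32 (H0) depth=32
  lookup 125.217.211.1: bits 011111011101100111010011000 walk d0:H2→d1:-→d2:-→d3:-→d4:-→d5:-→d6:-→d7:-→d8:-→d9:-→d10:-→d11:-→d12:-→d13:-→d14:-→d15:-→d16:-→d17:-→d18:-→d19:-→d20:-→d21:-→d22:-→d23:-→d24:H1→d25:-→d26:-→d27:- -> H1
  + 125.0.0.0/8 (H1) depth=8
  + 125.217.211.0/25 (H1) depth=25
  + 111.86.2.64/27 (H2) depth=27
  lookup 125.217.211.16: bits 01111101110110011101001100010000 walk d0:H2→d1:-→d2:-→d3:-→d4:-→d5:-→d6:-→d7:-→d8:H1→d9:-→d10:-→d11:-→d12:-→d13:-→d14:-→d15:-→d16:-→d17:-→d18:-→d19:-→d20:-→d21:-→d22:-→d23:-→d24:H1→d25:H1→d26:-→d27:-→d28:-→d29:-→d30:-→d31:-→d32:H0 -> H0
  + 111.80.0.0/12 (H0) depth=12

== LOOKUPS ==
["H2","H2","H2","H1","H2","H1","H1","H2","H1","H0"]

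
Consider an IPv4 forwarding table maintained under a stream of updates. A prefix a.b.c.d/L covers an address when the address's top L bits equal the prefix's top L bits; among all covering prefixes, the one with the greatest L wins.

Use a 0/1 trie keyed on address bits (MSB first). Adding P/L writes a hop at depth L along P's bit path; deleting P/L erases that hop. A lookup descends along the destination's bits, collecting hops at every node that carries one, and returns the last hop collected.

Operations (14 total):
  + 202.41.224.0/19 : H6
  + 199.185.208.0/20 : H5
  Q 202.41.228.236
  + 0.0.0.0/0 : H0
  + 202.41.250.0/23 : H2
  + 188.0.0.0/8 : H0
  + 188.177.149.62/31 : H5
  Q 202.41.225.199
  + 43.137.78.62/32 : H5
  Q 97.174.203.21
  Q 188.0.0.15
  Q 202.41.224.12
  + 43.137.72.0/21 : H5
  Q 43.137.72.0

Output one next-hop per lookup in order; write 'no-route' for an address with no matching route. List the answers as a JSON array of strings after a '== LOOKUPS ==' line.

Trace:
  + 202.41.224.0/19 (H6) depth=19
  + 199.185.208.0/20 (H5) depth=20
  Q 202.41.228.236: descend 1100101000101001111 ; hops seen [H6] ; pick H6
  + 0.0.0.0/0 (H0) depth=0
  + 202.41.250.0/23 (H2) depth=23
  + 188.0.0.0/8 (H0) depth=8
  + 188.177.149.62/31 (H5) depth=31
  Q 202.41.225.199: descend 1100101000101001111 ; hops seen [H0,H6] ; pick H6
  + 43.137.78.62/32 (H5) depth=32
  Q 97.174.203.21: descend 0 ; hops seen [H0] ; pick H0
  Q 188.0.0.15: descend 10111100 ; hops seen [H0,H0] ; pick H0
  Q 202.41.224.12: descend 1100101000101001111 ; hops seen [H0,H6] ; pick H6
  + 43.137.72.0/21 (H5) depth=21
  Q 43.137.72.0: descend 001010111000100101001 ; hops seen [H0,H5] ; pick H5

== LOOKUPS ==
["H6","H6","H0","H0","H6","H5"]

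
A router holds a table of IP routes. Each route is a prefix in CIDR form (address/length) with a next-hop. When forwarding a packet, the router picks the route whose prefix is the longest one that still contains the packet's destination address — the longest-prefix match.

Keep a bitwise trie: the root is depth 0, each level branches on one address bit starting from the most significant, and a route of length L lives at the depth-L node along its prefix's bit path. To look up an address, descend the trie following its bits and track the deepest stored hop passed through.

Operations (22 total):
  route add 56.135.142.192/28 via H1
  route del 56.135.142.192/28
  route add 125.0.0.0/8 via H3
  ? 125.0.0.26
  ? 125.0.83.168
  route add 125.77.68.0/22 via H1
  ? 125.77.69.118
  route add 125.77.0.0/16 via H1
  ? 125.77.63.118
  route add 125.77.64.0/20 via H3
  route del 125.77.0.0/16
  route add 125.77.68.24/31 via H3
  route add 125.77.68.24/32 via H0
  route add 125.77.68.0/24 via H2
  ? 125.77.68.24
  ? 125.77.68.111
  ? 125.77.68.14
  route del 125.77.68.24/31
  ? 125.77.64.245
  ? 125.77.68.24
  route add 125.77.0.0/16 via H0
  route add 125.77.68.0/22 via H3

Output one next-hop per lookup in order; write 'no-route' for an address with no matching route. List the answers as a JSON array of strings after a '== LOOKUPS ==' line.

Apply in order:
  + 56.135.142.192/28 (H1) depth=28
  - 56.135.142.192/28 clear@28
  + 125.0.0.0/8 (H3) depth=8
  ? 125.0.0.26  path d0:-→d1:-→d2:-→d3:-→d4:-→d5:-→d6:-→d7:-→d8:H3  best=H3
  ? 125.0.83.168  path d0:-→d1:-→d2:-→d3:-→d4:-→d5:-→d6:-→d7:-→d8:H3  best=H3
  + 125.77.68.0/22 (H1) depth=22
  ? 125.77.69.118  path d0:-→d1:-→d2:-→d3:-→d4:-→d5:-→d6:-→d7:-→d8:H3→d9:-→d10:-→d11:-→d12:-→d13:-→d14:-→d15:-→d16:-→d17:-→d18:-→d19:-→d20:-→d21:-→d22:H1  best=H1
  + 125.77.0.0/16 (H1) depth=16
  ? 125.77.63.118  path d0:-→d1:-→d2:-→d3:-→d4:-→d5:-→d6:-→d7:-→d8:H3→d9:-→d10:-→d11:-→d12:-→d13:-→d14:-→d15:-→d16:H1→d17:-  best=H1
  + 125.77.64.0/20 (H3) depth=20
  - 125.77.0.0/16 clear@16
  + 125.77.68.24/31 (H3) depth=31
  + 125.77.68.24/32 (H0) depth=32
  + 125.77.68.0/24 (H2) depth=24
  ? 125.77.68.24  path d0:-→d1:-→d2:-→d3:-→d4:-→d5:-→d6:-→d7:-→d8:H3→d9:-→d10:-→d11:-→d12:-→d13:-→d14:-→d15:-→d16:-→d17:-→d18:-→d19:-→d20:H3→d21:-→d22:H1→d23:-→d24:H2→d25:-→d26:-→d27:-→d28:-→d29:-→d30:-→d31:H3→d32:H0  best=H0
  ? 125.77.68.111  path d0:-→d1:-→d2:-→d3:-→d4:-→d5:-→d6:-→d7:-→d8:H3→d9:-→d10:-→d11:-→d12:-→d13:-→d14:-→d15:-→d16:-→d17:-→d18:-→d19:-→d20:H3→d21:-→d22:H1→d23:-→d24:H2→d25:-  best=H2
  ? 125.77.68.14  path d0:-→d1:-→d2:-→d3:-→d4:-→d5:-→d6:-→d7:-→d8:H3→d9:-→d10:-→d11:-→d12:-→d13:-→d14:-→d15:-→d16:-→d17:-→d18:-→d19:-→d20:H3→d21:-→d22:H1→d23:-→d24:H2→d25:-→d26:-→d27:-  best=H2
  - 125.77.68.24/31 clear@31
  ? 125.77.64.245  path d0:-→d1:-→d2:-→d3:-→d4:-→d5:-→d6:-→d7:-→d8:H3→d9:-→d10:-→d11:-→d12:-→d13:-→d14:-→d15:-→d16:-→d17:-→d18:-→d19:-→d20:H3→d21:-  best=H3
  ? 125.77.68.24  path d0:-→d1:-→d2:-→d3:-→d4:-→d5:-→d6:-→d7:-→d8:H3→d9:-→d10:-→d11:-→d12:-→d13:-→d14:-→d15:-→d16:-→d17:-→d18:-→d19:-→d20:H3→d21:-→d22:H1→d23:-→d24:H2→d25:-→d26:-→d27:-→d28:-→d29:-→d30:-→d31:-→d32:H0  best=H0
  + 125.77.0.0/16 (H0) depth=16
  + 125.77.68.0/22 (H3) depth=22

== LOOKUPS ==
["H3","H3","H1","H1","H0","H2","H2","H3","H0"]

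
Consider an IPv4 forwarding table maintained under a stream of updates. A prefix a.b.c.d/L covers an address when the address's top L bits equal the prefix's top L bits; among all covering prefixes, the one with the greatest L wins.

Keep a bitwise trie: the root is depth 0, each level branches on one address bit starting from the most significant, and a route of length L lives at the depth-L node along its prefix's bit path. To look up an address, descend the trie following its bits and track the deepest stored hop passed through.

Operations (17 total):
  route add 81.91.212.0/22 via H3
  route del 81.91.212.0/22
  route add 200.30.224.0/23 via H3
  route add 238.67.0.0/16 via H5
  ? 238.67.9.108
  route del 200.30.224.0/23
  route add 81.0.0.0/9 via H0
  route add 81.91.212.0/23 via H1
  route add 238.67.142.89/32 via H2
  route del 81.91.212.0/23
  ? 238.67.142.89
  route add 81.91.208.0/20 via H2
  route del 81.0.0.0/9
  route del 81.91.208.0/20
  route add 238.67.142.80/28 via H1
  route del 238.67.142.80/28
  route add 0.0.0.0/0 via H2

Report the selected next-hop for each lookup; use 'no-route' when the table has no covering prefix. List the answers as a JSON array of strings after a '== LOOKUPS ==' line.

Apply in order:
  + 81.91.212.0/22 (H3) depth=22
  - 81.91.212.0/22 clear@22
  + 200.30.224.0/23 (H3) depth=23
  + 238.67.0.0/16 (H5) depth=16
  lookup 238.67.9.108: bits 1110111001000011 walk d0:-→d1:-→d2:-→d3:-→d4:-→d5:-→d6:-→d7:-→d8:-→d9:-→d10:-→d11:-→d12:-→d13:-→d14:-→d15:-→d16:H5 -> H5
  - 200.30.224.0/23 clear@23
  + 81.0.0.0/9 (H0) depth=9
  + 81.91.212.0/23 (H1) depth=23
  + 238.67.142.89/32 (H2) depth=32
  - 81.91.212.0/23 clear@23
  lookup 238.67.142.89: bits 11101110010000111000111001011001 walk d0:-→d1:-→d2:-→d3:-→d4:-→d5:-→d6:-→d7:-→d8:-→d9:-→d10:-→d11:-→d12:-→d13:-→d14:-→d15:-→d16:H5→d17:-→d18:-→d19:-→d20:-→d21:-→d22:-→d23:-→d24:-→d25:-→d26:-→d27:-→d28:-→d29:-→d30:-→d31:-→d32:H2 -> H2
  + 81.91.208.0/20 (H2) depth=20
  - 81.0.0.0/9 clear@9
  - 81.91.208.0/20 clear@20
  + 238.67.142.80/28 (H1) depth=28
  - 238.67.142.80/28 clear@28
  + 0.0.0.0/0 (H2) depth=0

== LOOKUPS ==
["H5","H2"]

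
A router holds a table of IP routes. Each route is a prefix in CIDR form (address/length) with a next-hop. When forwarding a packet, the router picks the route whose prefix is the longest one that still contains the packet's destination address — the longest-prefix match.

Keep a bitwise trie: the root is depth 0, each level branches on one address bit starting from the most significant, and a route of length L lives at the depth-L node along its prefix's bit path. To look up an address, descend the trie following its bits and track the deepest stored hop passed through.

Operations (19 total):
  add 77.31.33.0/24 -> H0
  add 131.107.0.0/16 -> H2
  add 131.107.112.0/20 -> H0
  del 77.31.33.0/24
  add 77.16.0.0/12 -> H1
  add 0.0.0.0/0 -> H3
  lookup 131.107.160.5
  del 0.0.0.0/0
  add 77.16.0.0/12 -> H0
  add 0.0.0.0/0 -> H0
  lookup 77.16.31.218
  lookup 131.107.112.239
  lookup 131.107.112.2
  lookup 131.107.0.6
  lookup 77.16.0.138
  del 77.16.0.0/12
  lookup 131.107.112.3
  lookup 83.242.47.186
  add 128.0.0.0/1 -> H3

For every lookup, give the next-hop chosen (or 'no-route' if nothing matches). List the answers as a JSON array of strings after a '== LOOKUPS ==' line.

Apply in order:
  + 77.31.33.0/24 (H0) depth=24
  + 131.107.0.0/16 (H2) depth=16
  + 131.107.112.0/20 (H0) depth=20
  - 77.31.33.0/24 clear@24
  + 77.16.0.0/12 (H1) depth=12
  + 0.0.0.0/0 (H3) depth=0
  ? 131.107.160.5  path d0:H3→d1:-→d2:-→d3:-→d4:-→d5:-→d6:-→d7:-→d8:-→d9:-→d10:-→d11:-→d12:-→d13:-→d14:-→d15:-→d16:H2  best=H2
  - 0.0.0.0/0 clear@0
  + 77.16.0.0/12 (H0) depth=12
  + 0.0.0.0/0 (H0) depth=0
  ? 77.16.31.218  path d0:H0→d1:-→d2:-→d3:-→d4:-→d5:-→d6:-→d7:-→d8:-→d9:-→d10:-→d11:-→d12:H0  best=H0
  ? 131.107.112.239  path d0:H0→d1:-→d2:-→d3:-→d4:-→d5:-→d6:-→d7:-→d8:-→d9:-→d10:-→d11:-→d12:-→d13:-→d14:-→d15:-→d16:H2→d17:-→d18:-→d19:-→d20:H0  best=H0
  ? 131.107.112.2  path d0:H0→d1:-→d2:-→d3:-→d4:-→d5:-→d6:-→d7:-→d8:-→d9:-→d10:-→d11:-→d12:-→d13:-→d14:-→d15:-→d16:H2→d17:-→d18:-→d19:-→d20:H0  best=H0
  ? 131.107.0.6  path d0:H0→d1:-→d2:-→d3:-→d4:-→d5:-→d6:-→d7:-→d8:-→d9:-→d10:-→d11:-→d12:-→d13:-→d14:-→d15:-→d16:H2→d17:-  best=H2
  ? 77.16.0.138  path d0:H0→d1:-→d2:-→d3:-→d4:-→d5:-→d6:-→d7:-→d8:-→d9:-→d10:-→d11:-→d12:H0  best=H0
  - 77.16.0.0/12 clear@12
  ? 131.107.112.3  path d0:H0→d1:-→d2:-→d3:-→d4:-→d5:-→d6:-→d7:-→d8:-→d9:-→d10:-→d11:-→d12:-→d13:-→d14:-→d15:-→d16:H2→d17:-→d18:-→d19:-→d20:H0  best=H0
  ? 83.242.47.186  path d0:H0→d1:-→d2:-→d3:-  best=H0
  + 128.0.0.0/1 (H3) depth=1

== LOOKUPS ==
["H2","H0","H0","H0","H2","H0","H0","H0"]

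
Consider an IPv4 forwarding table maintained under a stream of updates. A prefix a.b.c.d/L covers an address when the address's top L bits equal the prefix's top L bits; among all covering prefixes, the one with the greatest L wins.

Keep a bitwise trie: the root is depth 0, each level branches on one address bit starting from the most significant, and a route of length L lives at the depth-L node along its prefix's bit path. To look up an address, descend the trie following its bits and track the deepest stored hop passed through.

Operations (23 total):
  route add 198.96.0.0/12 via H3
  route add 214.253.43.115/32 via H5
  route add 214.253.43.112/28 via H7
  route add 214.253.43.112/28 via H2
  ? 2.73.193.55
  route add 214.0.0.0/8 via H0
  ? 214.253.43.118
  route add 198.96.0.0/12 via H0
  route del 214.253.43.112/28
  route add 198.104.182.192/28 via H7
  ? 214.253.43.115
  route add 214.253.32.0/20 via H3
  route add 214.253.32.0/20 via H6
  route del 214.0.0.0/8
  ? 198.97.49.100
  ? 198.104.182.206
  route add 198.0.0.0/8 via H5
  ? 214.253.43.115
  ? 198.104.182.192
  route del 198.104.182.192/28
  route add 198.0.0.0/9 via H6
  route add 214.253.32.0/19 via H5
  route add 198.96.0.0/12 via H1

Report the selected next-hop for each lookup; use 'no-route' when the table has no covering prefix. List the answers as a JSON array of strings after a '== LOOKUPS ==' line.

Apply in order:
  + 198.96.0.0/12 (H3) depth=12
  + 214.253.43.115/32 (H5) depth=32
  + 214.253.43.112/28 (H7) depth=28
  + 214.253.43.112/28 (H2) depth=28
  ? 2.73.193.55  path d0:-  best=no-route
  + 214.0.0.0/8 (H0) depth=8
  ? 214.253.43.118  path d0:-→d1:-→d2:-→d3:-→d4:-→d5:-→d6:-→d7:-→d8:H0→d9:-→d10:-→d11:-→d12:-→d13:-→d14:-→d15:-→d16:-→d17:-→d18:-→d19:-→d20:-→d21:-→d22:-→d23:-→d24:-→d25:-→d26:-→d27:-→d28:H2→d29:-  best=H2
  + 198.96.0.0/12 (H0) depth=12
  del 214.253.43.112/28 (clear depth 28)
  + 198.104.182.192/28 (H7) depth=28
  ? 214.253.43.115  path d0:-→d1:-→d2:-→d3:-→d4:-→d5:-→d6:-→d7:-→d8:H0→d9:-→d10:-→d11:-→d12:-→d13:-→d14:-→d15:-→d16:-→d17:-→d18:-→d19:-→d20:-→d21:-→d22:-→d23:-→d24:-→d25:-→d26:-→d27:-→d28:-→d29:-→d30:-→d31:-→d32:H5  best=H5
  + 214.253.32.0/20 (H3) depth=20
  + 214.253.32.0/20 (H6) depth=20
  del 214.0.0.0/8 (clear depth 8)
  ? 198.97.49.100  path d0:-→d1:-→d2:-→d3:-→d4:-→d5:-→d6:-→d7:-→d8:-→d9:-→d10:-→d11:-→d12:H0  best=H0
  ? 198.104.182.206  path d0:-→d1:-→d2:-→d3:-→d4:-→d5:-→d6:-→d7:-→d8:-→d9:-→d10:-→d11:-→d12:H0→d13:-→d14:-→d15:-→d16:-→d17:-→d18:-→d19:-→d20:-→d21:-→d22:-→d23:-→d24:-→d25:-→d26:-→d27:-→d28:H7  best=H7
  + 198.0.0.0/8 (H5) depth=8
  ? 214.253.43.115  path d0:-→d1:-→d2:-→d3:-→d4:-→d5:-→d6:-→d7:-→d8:-→d9:-→d10:-→d11:-→d12:-→d13:-→d14:-→d15:-→d16:-→d17:-→d18:-→d19:-→d20:H6→d21:-→d22:-→d23:-→d24:-→d25:-→d26:-→d27:-→d28:-→d29:-→d30:-→d31:-→d32:H5  best=H5
  ? 198.104.182.192  path d0:-→d1:-→d2:-→d3:-→d4:-→d5:-→d6:-→d7:-→d8:H5→d9:-→d10:-→d11:-→d12:H0→d13:-→d14:-→d15:-→d16:-→d17:-→d18:-→d19:-→d20:-→d21:-→d22:-→d23:-→d24:-→d25:-→d26:-→d27:-→d28:H7  best=H7
  del 198.104.182.192/28 (clear depth 28)
  + 198.0.0.0/9 (H6) depth=9
  + 214.253.32.0/19 (H5) depth=19
  + 198.96.0.0/12 (H1) depth=12

== LOOKUPS ==
["no-route","H2","H5","H0","H7","H5","H7"]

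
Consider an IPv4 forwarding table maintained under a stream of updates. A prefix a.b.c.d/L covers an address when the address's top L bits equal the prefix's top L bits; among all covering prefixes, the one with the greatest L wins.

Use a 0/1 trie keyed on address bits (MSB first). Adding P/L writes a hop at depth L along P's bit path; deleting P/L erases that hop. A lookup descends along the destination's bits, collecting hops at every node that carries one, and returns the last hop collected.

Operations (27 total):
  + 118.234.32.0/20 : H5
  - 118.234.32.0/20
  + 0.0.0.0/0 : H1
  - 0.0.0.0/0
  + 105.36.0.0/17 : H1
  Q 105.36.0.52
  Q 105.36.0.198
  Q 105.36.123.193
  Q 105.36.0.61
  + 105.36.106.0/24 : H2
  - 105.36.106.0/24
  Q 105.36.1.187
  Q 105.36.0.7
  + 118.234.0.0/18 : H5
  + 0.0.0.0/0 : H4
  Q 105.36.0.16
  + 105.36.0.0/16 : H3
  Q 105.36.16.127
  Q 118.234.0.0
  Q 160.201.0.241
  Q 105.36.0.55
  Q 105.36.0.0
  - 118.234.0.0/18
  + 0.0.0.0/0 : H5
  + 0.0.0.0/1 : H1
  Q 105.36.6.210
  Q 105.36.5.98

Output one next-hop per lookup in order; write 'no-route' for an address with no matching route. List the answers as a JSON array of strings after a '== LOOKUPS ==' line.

Process each operation:
  + 118.234.32.0/20 (H5) depth=20
  del 118.234.32.0/20 (clear depth 20)
  + 0.0.0.0/0 (H1) depth=0
  del 0.0.0.0/0 (clear depth 0)
  + 105.36.0.0/17 (H1) depth=17
  lookup 105.36.0.52: bits 01101001001001000 walk d0:-→d1:-→d2:-→d3:-→d4:-→d5:-→d6:-→d7:-→d8:-→d9:-→d10:-→d11:-→d12:-→d13:-→d14:-→d15:-→d16:-→d17:H1 -> H1
  lookup 105.36.0.198: bits 01101001001001000 walk d0:-→d1:-→d2:-→d3:-→d4:-→d5:-→d6:-→d7:-→d8:-→d9:-→d10:-→d11:-→d12:-→d13:-→d14:-→d15:-→d16:-→d17:H1 -> H1
  lookup 105.36.123.193: bits 01101001001001000 walk d0:-→d1:-→d2:-→d3:-→d4:-→d5:-→d6:-→d7:-→d8:-→d9:-→d10:-→d11:-→d12:-→d13:-→d14:-→d15:-→d16:-→d17:H1 -> H1
  lookup 105.36.0.61: bits 01101001001001000 walk d0:-→d1:-→d2:-→d3:-→d4:-→d5:-→d6:-→d7:-→d8:-→d9:-→d10:-→d11:-→d12:-→d13:-→d14:-→d15:-→d16:-→d17:H1 -> H1
  + 105.36.106.0/24 (H2) depth=24
  del 105.36.106.0/24 (clear depth 24)
  lookup 105.36.1.187: bits 01101001001001000 walk d0:-→d1:-→d2:-→d3:-→d4:-→d5:-→d6:-→d7:-→d8:-→d9:-→d10:-→d11:-→d12:-→d13:-→d14:-→d15:-→d16:-→d17:H1 -> H1
  lookup 105.36.0.7: bits 01101001001001000 walk d0:-→d1:-→d2:-→d3:-→d4:-→d5:-→d6:-→d7:-→d8:-→d9:-→d10:-→d11:-→d12:-→d13:-→d14:-→d15:-→d16:-→d17:H1 -> H1
  + 118.234.0.0/18 (H5) depth=18
  + 0.0.0.0/0 (H4) depth=0
  lookup 105.36.0.16: bits 01101001001001000 walk d0:H4→d1:-→d2:-→d3:-→d4:-→d5:-→d6:-→d7:-→d8:-→d9:-→d10:-→d11:-→d12:-→d13:-→d14:-→d15:-→d16:-→d17:H1 -> H1
  + 105.36.0.0/16 (H3) depth=16
  lookup 105.36.16.127: bits 01101001001001000 walk d0:H4→d1:-→d2:-→d3:-→d4:-→d5:-→d6:-→d7:-→d8:-→d9:-→d10:-→d11:-→d12:-→d13:-→d14:-→d15:-→d16:H3→d17:H1 -> H1
  lookup 118.234.0.0: bits 011101101110101000 walk d0:H4→d1:-→d2:-→d3:-→d4:-→d5:-→d6:-→d7:-→d8:-→d9:-→d10:-→d11:-→d12:-→d13:-→d14:-→d15:-→d16:-→d17:-→d18:H5 -> H5
  lookup 160.201.0.241: bits ε walk d0:H4 -> H4
  lookup 105.36.0.55: bits 01101001001001000 walk d0:H4→d1:-→d2:-→d3:-→d4:-→d5:-→d6:-→d7:-→d8:-→d9:-→d10:-→d11:-→d12:-→d13:-→d14:-→d15:-→d16:H3→d17:H1 -> H1
  lookup 105.36.0.0: bits 01101001001001000 walk d0:H4→d1:-→d2:-→d3:-→d4:-→d5:-→d6:-→d7:-→d8:-→d9:-→d10:-→d11:-→d12:-→d13:-→d14:-→d15:-→d16:H3→d17:H1 -> H1
  del 118.234.0.0/18 (clear depth 18)
  + 0.0.0.0/0 (H5) depth=0
  + 0.0.0.0/1 (H1) depth=1
  lookup 105.36.6.210: bits 01101001001001000 walk d0:H5→d1:H1→d2:-→d3:-→d4:-→d5:-→d6:-→d7:-→d8:-→d9:-→d10:-→d11:-→d12:-→d13:-→d14:-→d15:-→d16:H3→d17:H1 -> H1
  lookup 105.36.5.98: bits 01101001001001000 walk d0:H5→d1:H1→d2:-→d3:-→d4:-→d5:-→d6:-→d7:-→d8:-→d9:-→d10:-→d11:-→d12:-→d13:-→d14:-→d15:-→d16:H3→d17:H1 -> H1

== LOOKUPS ==
["H1","H1","H1","H1","H1","H1","H1","H1","H5","H4","H1","H1","H1","H1"]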